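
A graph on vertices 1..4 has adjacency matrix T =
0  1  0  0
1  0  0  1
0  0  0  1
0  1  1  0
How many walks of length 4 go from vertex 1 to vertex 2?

0

The number of length-4 walks from vertex 1 to vertex 2 is entry (1,2) of T^4, where T is the adjacency matrix.
T^2 = [[1, 0, 0, 1], [0, 2, 1, 0], [0, 1, 1, 0], [1, 0, 0, 2]]
T^3 = [[0, 2, 1, 0], [2, 0, 0, 3], [1, 0, 0, 2], [0, 3, 2, 0]]
T^4 = [[2, 0, 0, 3], [0, 5, 3, 0], [0, 3, 2, 0], [3, 0, 0, 5]]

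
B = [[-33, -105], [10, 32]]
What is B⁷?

[[-16077, -48615], [4630, 14018]]

tr B = -1 and det B = -6, so the characteristic polynomial is λ² − (-1)λ + (-6) with roots 2 and -3.
Eigenvectors give P = [[3, 7], [-1, -2]] with P⁻¹ = [[-2, -7], [1, 3]], and B = P·diag(2, -3)·P⁻¹.
Then B⁷ = P·diag(128, -2187)·P⁻¹ = [[384, -15309], [-128, 4374]] · [[-2, -7], [1, 3]] = [[-16077, -48615], [4630, 14018]].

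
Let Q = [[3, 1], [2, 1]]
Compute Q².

[[11, 4], [8, 3]]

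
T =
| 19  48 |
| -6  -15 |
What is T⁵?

[[2179, 5808], [-726, -1935]]

tr T = 4 and det T = 3, so the characteristic polynomial is λ² − (4)λ + (3) with roots 1 and 3.
Eigenvectors give P = [[-8, -3], [3, 1]] with P⁻¹ = [[1, 3], [-3, -8]], and T = P·diag(1, 3)·P⁻¹.
Then T⁵ = P·diag(1, 243)·P⁻¹ = [[-8, -729], [3, 243]] · [[1, 3], [-3, -8]] = [[2179, 5808], [-726, -1935]].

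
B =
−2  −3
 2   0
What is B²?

[[−2, 6], [−4, −6]]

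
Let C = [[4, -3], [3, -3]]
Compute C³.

C² = [[7, -3], [3, 0]]
C³ = [[19, -12], [12, -9]]

[[19, -12], [12, -9]]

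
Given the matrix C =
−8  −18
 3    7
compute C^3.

tr C = −1 and det C = −2, so the characteristic polynomial is λ² − (−1)λ + (−2) with roots −2 and 1.
Eigenvectors give P = [[3, −2], [−1, 1]] with P⁻¹ = [[1, 2], [1, 3]], and C = P·diag(−2, 1)·P⁻¹.
Then C^3 = P·diag(−8, 1)·P⁻¹ = [[−24, −2], [8, 1]] · [[1, 2], [1, 3]] = [[−26, −54], [9, 19]].

[[−26, −54], [9, 19]]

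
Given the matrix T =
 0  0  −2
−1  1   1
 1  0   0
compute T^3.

[[0, 0, 4], [2, 1, 1], [−2, 0, 0]]

T^2 = [[−2, 0, 0], [0, 1, 3], [0, 0, −2]]
T^3 = [[0, 0, 4], [2, 1, 1], [−2, 0, 0]]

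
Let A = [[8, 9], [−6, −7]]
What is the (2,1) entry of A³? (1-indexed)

tr A = 1 and det A = −2, so the characteristic polynomial is λ² − (1)λ + (−2) with roots −1 and 2.
Eigenvectors give P = [[−1, 3], [1, −2]] with P⁻¹ = [[2, 3], [1, 1]], and A = P·diag(−1, 2)·P⁻¹.
Then A³ = P·diag(−1, 8)·P⁻¹ = [[1, 24], [−1, −16]] · [[2, 3], [1, 1]] = [[26, 27], [−18, −19]].

−18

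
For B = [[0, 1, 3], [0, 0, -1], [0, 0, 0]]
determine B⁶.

B is strictly triangular, hence nilpotent: B³ = 0, so B⁶ = 0.

[[0, 0, 0], [0, 0, 0], [0, 0, 0]]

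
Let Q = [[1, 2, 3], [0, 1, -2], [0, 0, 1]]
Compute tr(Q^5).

Q = I + N where N = [[0, 2, 3], [0, 0, -2], [0, 0, 0]] is strictly upper-triangular, so N^3 = 0.
(I + N)^5 = I + 5·N + 10·N^2 = [[1, 10, -25], [0, 1, -10], [0, 0, 1]].

3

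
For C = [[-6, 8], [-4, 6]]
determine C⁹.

[[-1536, 2048], [-1024, 1536]]

tr C = 0 and det C = -4, so the characteristic polynomial is λ² − (0)λ + (-4) with roots 2 and -2.
Eigenvectors give P = [[-1, 2], [-1, 1]] with P⁻¹ = [[1, -2], [1, -1]], and C = P·diag(2, -2)·P⁻¹.
Then C⁹ = P·diag(512, -512)·P⁻¹ = [[-512, -1024], [-512, -512]] · [[1, -2], [1, -1]] = [[-1536, 2048], [-1024, 1536]].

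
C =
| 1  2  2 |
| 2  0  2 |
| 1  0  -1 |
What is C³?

C² = [[7, 2, 4], [4, 4, 2], [0, 2, 3]]
C³ = [[15, 14, 14], [14, 8, 14], [7, 0, 1]]

[[15, 14, 14], [14, 8, 14], [7, 0, 1]]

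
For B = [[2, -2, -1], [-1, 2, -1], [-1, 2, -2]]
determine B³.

B² = [[7, -10, 2], [-3, 4, 1], [-2, 2, 3]]
B³ = [[22, -30, -1], [-11, 16, -3], [-9, 14, -6]]

[[22, -30, -1], [-11, 16, -3], [-9, 14, -6]]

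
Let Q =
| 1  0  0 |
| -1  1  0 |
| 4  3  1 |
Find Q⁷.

Q = I + N where N = [[0, 0, 0], [-1, 0, 0], [4, 3, 0]] is strictly lower-triangular, so N³ = 0.
(I + N)⁷ = I + 7·N + 21·N² = [[1, 0, 0], [-7, 1, 0], [-35, 21, 1]].

[[1, 0, 0], [-7, 1, 0], [-35, 21, 1]]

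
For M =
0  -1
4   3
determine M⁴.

[[-20, -3], [12, -11]]

M² = [[-4, -3], [12, 5]]
M³ = [[-12, -5], [20, 3]]
M⁴ = [[-20, -3], [12, -11]]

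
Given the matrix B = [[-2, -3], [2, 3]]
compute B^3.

B² = B (a projection; rank 1, trace 1), so B^3 = B.

[[-2, -3], [2, 3]]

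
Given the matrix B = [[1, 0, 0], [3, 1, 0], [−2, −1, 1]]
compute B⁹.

B = I + N where N = [[0, 0, 0], [3, 0, 0], [−2, −1, 0]] is strictly lower-triangular, so N³ = 0.
(I + N)⁹ = I + 9·N + 36·N² = [[1, 0, 0], [27, 1, 0], [−126, −9, 1]].

[[1, 0, 0], [27, 1, 0], [−126, −9, 1]]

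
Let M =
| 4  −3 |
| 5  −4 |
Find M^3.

M² = I (check: tr M = 0 and det M = −1), so M^3 = M since 3 is odd.

[[4, −3], [5, −4]]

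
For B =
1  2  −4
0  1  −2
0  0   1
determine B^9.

B = I + N where N = [[0, 2, −4], [0, 0, −2], [0, 0, 0]] is strictly upper-triangular, so N^3 = 0.
(I + N)^9 = I + 9·N + 36·N^2 = [[1, 18, −180], [0, 1, −18], [0, 0, 1]].

[[1, 18, −180], [0, 1, −18], [0, 0, 1]]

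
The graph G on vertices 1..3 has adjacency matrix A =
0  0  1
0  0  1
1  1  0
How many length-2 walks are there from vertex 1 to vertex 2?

1

The number of length-2 walks from vertex 1 to vertex 2 is entry (1,2) of A², where A is the adjacency matrix.
A² = [[1, 1, 0], [1, 1, 0], [0, 0, 2]]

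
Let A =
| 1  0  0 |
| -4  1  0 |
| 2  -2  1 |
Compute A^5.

[[1, 0, 0], [-20, 1, 0], [90, -10, 1]]

A = I + N where N = [[0, 0, 0], [-4, 0, 0], [2, -2, 0]] is strictly lower-triangular, so N^3 = 0.
(I + N)^5 = I + 5·N + 10·N^2 = [[1, 0, 0], [-20, 1, 0], [90, -10, 1]].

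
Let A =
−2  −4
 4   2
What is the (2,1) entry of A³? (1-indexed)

−48

A² = [[−12, 0], [0, −12]]
A³ = [[24, 48], [−48, −24]]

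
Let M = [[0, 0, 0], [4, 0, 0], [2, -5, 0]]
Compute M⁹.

[[0, 0, 0], [0, 0, 0], [0, 0, 0]]

M is strictly triangular, hence nilpotent: M³ = 0, so M⁹ = 0.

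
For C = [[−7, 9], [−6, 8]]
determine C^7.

[[−259, 387], [−258, 386]]

tr C = 1 and det C = −2, so the characteristic polynomial is λ² − (1)λ + (−2) with roots 2 and −1.
Eigenvectors give P = [[1, 3], [1, 2]] with P⁻¹ = [[−2, 3], [1, −1]], and C = P·diag(2, −1)·P⁻¹.
Then C^7 = P·diag(128, −1)·P⁻¹ = [[128, −3], [128, −2]] · [[−2, 3], [1, −1]] = [[−259, 387], [−258, 386]].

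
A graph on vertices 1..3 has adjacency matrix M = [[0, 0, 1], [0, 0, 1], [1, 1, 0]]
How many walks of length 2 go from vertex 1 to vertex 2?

1

The number of length-2 walks from vertex 1 to vertex 2 is entry (1,2) of M², where M is the adjacency matrix.
M² = [[1, 1, 0], [1, 1, 0], [0, 0, 2]]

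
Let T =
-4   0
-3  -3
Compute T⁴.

[[256, 0], [525, 81]]

T² = [[16, 0], [21, 9]]
T³ = [[-64, 0], [-111, -27]]
T⁴ = [[256, 0], [525, 81]]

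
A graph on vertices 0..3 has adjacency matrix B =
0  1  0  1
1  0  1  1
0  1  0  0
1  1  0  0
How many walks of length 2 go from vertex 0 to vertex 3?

The number of length-2 walks from vertex 0 to vertex 3 is entry (0,3) of B², where B is the adjacency matrix.
B² = [[2, 1, 1, 1], [1, 3, 0, 1], [1, 0, 1, 1], [1, 1, 1, 2]]

1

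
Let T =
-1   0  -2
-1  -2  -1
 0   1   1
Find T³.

T² = [[1, -2, 0], [3, 3, 3], [-1, -1, 0]]
T³ = [[1, 4, 0], [-6, -3, -6], [2, 2, 3]]

[[1, 4, 0], [-6, -3, -6], [2, 2, 3]]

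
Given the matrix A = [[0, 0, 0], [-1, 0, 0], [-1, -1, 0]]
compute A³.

[[0, 0, 0], [0, 0, 0], [0, 0, 0]]

A is strictly triangular, hence nilpotent: A³ = 0, so A³ = 0.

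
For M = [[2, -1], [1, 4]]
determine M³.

M² = [[3, -6], [6, 15]]
M³ = [[0, -27], [27, 54]]

[[0, -27], [27, 54]]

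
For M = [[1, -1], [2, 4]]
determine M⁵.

[[-179, -211], [422, 454]]

tr M = 5 and det M = 6, so the characteristic polynomial is λ² − (5)λ + (6) with roots 2 and 3.
Eigenvectors give P = [[-1, -1], [1, 2]] with P⁻¹ = [[-2, -1], [1, 1]], and M = P·diag(2, 3)·P⁻¹.
Then M⁵ = P·diag(32, 243)·P⁻¹ = [[-32, -243], [32, 486]] · [[-2, -1], [1, 1]] = [[-179, -211], [422, 454]].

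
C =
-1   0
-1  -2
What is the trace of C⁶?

tr C = -3 and det C = 2, so the characteristic polynomial is λ² − (-3)λ + (2) with roots -1 and -2.
Eigenvectors give P = [[1, 0], [-1, -1]] with P⁻¹ = [[1, 0], [-1, -1]], and C = P·diag(-1, -2)·P⁻¹.
Then C⁶ = P·diag(1, 64)·P⁻¹ = [[1, 0], [-1, -64]] · [[1, 0], [-1, -1]] = [[1, 0], [63, 64]].

65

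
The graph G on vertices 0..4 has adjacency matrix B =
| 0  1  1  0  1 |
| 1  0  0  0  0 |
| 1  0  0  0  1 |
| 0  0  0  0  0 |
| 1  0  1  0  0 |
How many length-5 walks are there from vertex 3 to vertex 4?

The number of length-5 walks from vertex 3 to vertex 4 is entry (3,4) of B⁵, where B is the adjacency matrix.
B² = [[3, 0, 1, 0, 1], [0, 1, 1, 0, 1], [1, 1, 2, 0, 1], [0, 0, 0, 0, 0], [1, 1, 1, 0, 2]]
B³ = [[2, 3, 4, 0, 4], [3, 0, 1, 0, 1], [4, 1, 2, 0, 3], [0, 0, 0, 0, 0], [4, 1, 3, 0, 2]]
B⁴ = [[11, 2, 6, 0, 6], [2, 3, 4, 0, 4], [6, 4, 7, 0, 6], [0, 0, 0, 0, 0], [6, 4, 6, 0, 7]]
B⁵ = [[14, 11, 17, 0, 17], [11, 2, 6, 0, 6], [17, 6, 12, 0, 13], [0, 0, 0, 0, 0], [17, 6, 13, 0, 12]]

0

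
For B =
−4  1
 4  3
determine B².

[[20, −1], [−4, 13]]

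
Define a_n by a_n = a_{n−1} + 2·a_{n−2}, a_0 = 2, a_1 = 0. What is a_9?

With companion matrix C = [[1, 2], [1, 0]], [a_n, a_{n−1}]ᵀ = C·[a_{n−1}, a_{n−2}]ᵀ, so [a_9, a_8]ᵀ = C⁸·[a_1, a_0]ᵀ.
C⁸ = [[171, 170], [85, 86]], giving [a_9, a_8]ᵀ = [[340], [172]].

340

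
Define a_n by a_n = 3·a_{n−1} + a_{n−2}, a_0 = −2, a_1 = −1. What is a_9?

With companion matrix M = [[3, 1], [1, 0]], [a_n, a_{n−1}]ᵀ = M·[a_{n−1}, a_{n−2}]ᵀ, so [a_9, a_8]ᵀ = M^8·[a_1, a_0]ᵀ.
M^8 = [[12970, 3927], [3927, 1189]], giving [a_9, a_8]ᵀ = [[−20824], [−6305]].

−20824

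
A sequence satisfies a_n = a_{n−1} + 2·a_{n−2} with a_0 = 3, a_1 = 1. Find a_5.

41

With companion matrix T = [[1, 2], [1, 0]], [a_n, a_{n−1}]ᵀ = T·[a_{n−1}, a_{n−2}]ᵀ, so [a_5, a_4]ᵀ = T^4·[a_1, a_0]ᵀ.
T^4 = [[11, 10], [5, 6]], giving [a_5, a_4]ᵀ = [[41], [23]].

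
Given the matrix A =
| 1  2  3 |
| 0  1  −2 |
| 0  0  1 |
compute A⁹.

[[1, 18, −117], [0, 1, −18], [0, 0, 1]]

A = I + N where N = [[0, 2, 3], [0, 0, −2], [0, 0, 0]] is strictly upper-triangular, so N³ = 0.
(I + N)⁹ = I + 9·N + 36·N² = [[1, 18, −117], [0, 1, −18], [0, 0, 1]].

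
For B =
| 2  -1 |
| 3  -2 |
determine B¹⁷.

[[2, -1], [3, -2]]

B² = I (check: tr B = 0 and det B = -1), so B¹⁷ = B since 17 is odd.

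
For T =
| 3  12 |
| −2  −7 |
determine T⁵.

tr T = −4 and det T = 3, so the characteristic polynomial is λ² − (−4)λ + (3) with roots −3 and −1.
Eigenvectors give P = [[−2, −3], [1, 1]] with P⁻¹ = [[1, 3], [−1, −2]], and T = P·diag(−3, −1)·P⁻¹.
Then T⁵ = P·diag(−243, −1)·P⁻¹ = [[486, 3], [−243, −1]] · [[1, 3], [−1, −2]] = [[483, 1452], [−242, −727]].

[[483, 1452], [−242, −727]]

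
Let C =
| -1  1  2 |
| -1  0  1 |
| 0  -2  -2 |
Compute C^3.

C^2 = [[0, -5, -5], [1, -3, -4], [2, 4, 2]]
C^3 = [[5, 10, 5], [2, 9, 7], [-6, -2, 4]]

[[5, 10, 5], [2, 9, 7], [-6, -2, 4]]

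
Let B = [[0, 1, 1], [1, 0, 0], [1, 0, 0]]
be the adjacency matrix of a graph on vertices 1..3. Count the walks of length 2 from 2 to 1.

0

The number of length-2 walks from vertex 2 to vertex 1 is entry (2,1) of B², where B is the adjacency matrix.
B² = [[2, 0, 0], [0, 1, 1], [0, 1, 1]]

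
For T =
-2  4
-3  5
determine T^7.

tr T = 3 and det T = 2, so the characteristic polynomial is λ² − (3)λ + (2) with roots 2 and 1.
Eigenvectors give P = [[1, 4], [1, 3]] with P⁻¹ = [[-3, 4], [1, -1]], and T = P·diag(2, 1)·P⁻¹.
Then T^7 = P·diag(128, 1)·P⁻¹ = [[128, 4], [128, 3]] · [[-3, 4], [1, -1]] = [[-380, 508], [-381, 509]].

[[-380, 508], [-381, 509]]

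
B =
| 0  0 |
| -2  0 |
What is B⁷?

B is strictly triangular, hence nilpotent: B² = 0, so B⁷ = 0.

[[0, 0], [0, 0]]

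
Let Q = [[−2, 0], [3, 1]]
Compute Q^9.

tr Q = −1 and det Q = −2, so the characteristic polynomial is λ² − (−1)λ + (−2) with roots 1 and −2.
Eigenvectors give P = [[0, 1], [−1, −1]] with P⁻¹ = [[−1, −1], [1, 0]], and Q = P·diag(1, −2)·P⁻¹.
Then Q^9 = P·diag(1, −512)·P⁻¹ = [[0, −512], [−1, 512]] · [[−1, −1], [1, 0]] = [[−512, 0], [513, 1]].

[[−512, 0], [513, 1]]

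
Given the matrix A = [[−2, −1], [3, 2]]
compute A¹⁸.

A² = I (check: tr A = 0 and det A = −1), so A¹⁸ = I since 18 is even.

[[1, 0], [0, 1]]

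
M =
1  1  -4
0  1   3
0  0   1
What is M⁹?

[[1, 9, 72], [0, 1, 27], [0, 0, 1]]

M = I + N where N = [[0, 1, -4], [0, 0, 3], [0, 0, 0]] is strictly upper-triangular, so N³ = 0.
(I + N)⁹ = I + 9·N + 36·N² = [[1, 9, 72], [0, 1, 27], [0, 0, 1]].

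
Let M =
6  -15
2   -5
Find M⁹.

[[6, -15], [2, -5]]

M² = M (a projection; rank 1, trace 1), so M⁹ = M.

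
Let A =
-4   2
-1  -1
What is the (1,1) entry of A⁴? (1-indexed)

tr A = -5 and det A = 6, so the characteristic polynomial is λ² − (-5)λ + (6) with roots -2 and -3.
Eigenvectors give P = [[-1, -2], [-1, -1]] with P⁻¹ = [[1, -2], [-1, 1]], and A = P·diag(-2, -3)·P⁻¹.
Then A⁴ = P·diag(16, 81)·P⁻¹ = [[-16, -162], [-16, -81]] · [[1, -2], [-1, 1]] = [[146, -130], [65, -49]].

146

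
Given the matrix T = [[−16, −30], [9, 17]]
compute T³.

tr T = 1 and det T = −2, so the characteristic polynomial is λ² − (1)λ + (−2) with roots −1 and 2.
Eigenvectors give P = [[−2, −5], [1, 3]] with P⁻¹ = [[−3, −5], [1, 2]], and T = P·diag(−1, 2)·P⁻¹.
Then T³ = P·diag(−1, 8)·P⁻¹ = [[2, −40], [−1, 24]] · [[−3, −5], [1, 2]] = [[−46, −90], [27, 53]].

[[−46, −90], [27, 53]]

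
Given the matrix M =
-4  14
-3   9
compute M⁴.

tr M = 5 and det M = 6, so the characteristic polynomial is λ² − (5)λ + (6) with roots 2 and 3.
Eigenvectors give P = [[7, -2], [3, -1]] with P⁻¹ = [[1, -2], [3, -7]], and M = P·diag(2, 3)·P⁻¹.
Then M⁴ = P·diag(16, 81)·P⁻¹ = [[112, -162], [48, -81]] · [[1, -2], [3, -7]] = [[-374, 910], [-195, 471]].

[[-374, 910], [-195, 471]]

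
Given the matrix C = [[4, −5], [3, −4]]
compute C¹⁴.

[[1, 0], [0, 1]]

C² = I (check: tr C = 0 and det C = −1), so C¹⁴ = I since 14 is even.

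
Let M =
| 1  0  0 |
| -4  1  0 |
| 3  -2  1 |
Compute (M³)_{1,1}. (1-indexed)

M = I + N where N = [[0, 0, 0], [-4, 0, 0], [3, -2, 0]] is strictly lower-triangular, so N³ = 0.
(I + N)³ = I + 3·N + 3·N² = [[1, 0, 0], [-12, 1, 0], [33, -6, 1]].

1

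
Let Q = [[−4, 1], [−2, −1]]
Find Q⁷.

tr Q = −5 and det Q = 6, so the characteristic polynomial is λ² − (−5)λ + (6) with roots −3 and −2.
Eigenvectors give P = [[−1, 1], [−1, 2]] with P⁻¹ = [[−2, 1], [−1, 1]], and Q = P·diag(−3, −2)·P⁻¹.
Then Q⁷ = P·diag(−2187, −128)·P⁻¹ = [[2187, −128], [2187, −256]] · [[−2, 1], [−1, 1]] = [[−4246, 2059], [−4118, 1931]].

[[−4246, 2059], [−4118, 1931]]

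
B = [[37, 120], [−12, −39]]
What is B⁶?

[[−6551, −21840], [2184, 7281]]

tr B = −2 and det B = −3, so the characteristic polynomial is λ² − (−2)λ + (−3) with roots −3 and 1.
Eigenvectors give P = [[3, 10], [−1, −3]] with P⁻¹ = [[−3, −10], [1, 3]], and B = P·diag(−3, 1)·P⁻¹.
Then B⁶ = P·diag(729, 1)·P⁻¹ = [[2187, 10], [−729, −3]] · [[−3, −10], [1, 3]] = [[−6551, −21840], [2184, 7281]].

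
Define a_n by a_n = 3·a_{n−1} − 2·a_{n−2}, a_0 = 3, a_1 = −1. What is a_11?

−8185

With companion matrix A = [[3, −2], [1, 0]], [a_n, a_{n−1}]ᵀ = A·[a_{n−1}, a_{n−2}]ᵀ, so [a_11, a_10]ᵀ = A¹⁰·[a_1, a_0]ᵀ.
A¹⁰ = [[2047, −2046], [1023, −1022]], giving [a_11, a_10]ᵀ = [[−8185], [−4089]].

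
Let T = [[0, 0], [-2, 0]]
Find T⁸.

[[0, 0], [0, 0]]

T is strictly triangular, hence nilpotent: T² = 0, so T⁸ = 0.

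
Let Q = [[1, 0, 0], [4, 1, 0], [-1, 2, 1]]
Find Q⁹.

[[1, 0, 0], [36, 1, 0], [279, 18, 1]]

Q = I + N where N = [[0, 0, 0], [4, 0, 0], [-1, 2, 0]] is strictly lower-triangular, so N³ = 0.
(I + N)⁹ = I + 9·N + 36·N² = [[1, 0, 0], [36, 1, 0], [279, 18, 1]].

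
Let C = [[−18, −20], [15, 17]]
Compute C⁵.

tr C = −1 and det C = −6, so the characteristic polynomial is λ² − (−1)λ + (−6) with roots 2 and −3.
Eigenvectors give P = [[1, 4], [−1, −3]] with P⁻¹ = [[−3, −4], [1, 1]], and C = P·diag(2, −3)·P⁻¹.
Then C⁵ = P·diag(32, −243)·P⁻¹ = [[32, −972], [−32, 729]] · [[−3, −4], [1, 1]] = [[−1068, −1100], [825, 857]].

[[−1068, −1100], [825, 857]]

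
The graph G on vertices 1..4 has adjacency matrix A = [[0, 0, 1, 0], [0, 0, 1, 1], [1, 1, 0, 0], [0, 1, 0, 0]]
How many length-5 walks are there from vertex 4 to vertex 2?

The number of length-5 walks from vertex 4 to vertex 2 is entry (4,2) of A⁵, where A is the adjacency matrix.
A² = [[1, 1, 0, 0], [1, 2, 0, 0], [0, 0, 2, 1], [0, 0, 1, 1]]
A³ = [[0, 0, 2, 1], [0, 0, 3, 2], [2, 3, 0, 0], [1, 2, 0, 0]]
A⁴ = [[2, 3, 0, 0], [3, 5, 0, 0], [0, 0, 5, 3], [0, 0, 3, 2]]
A⁵ = [[0, 0, 5, 3], [0, 0, 8, 5], [5, 8, 0, 0], [3, 5, 0, 0]]

5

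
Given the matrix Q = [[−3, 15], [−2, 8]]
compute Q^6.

tr Q = 5 and det Q = 6, so the characteristic polynomial is λ² − (5)λ + (6) with roots 3 and 2.
Eigenvectors give P = [[−5, −3], [−2, −1]] with P⁻¹ = [[1, −3], [−2, 5]], and Q = P·diag(3, 2)·P⁻¹.
Then Q^6 = P·diag(729, 64)·P⁻¹ = [[−3645, −192], [−1458, −64]] · [[1, −3], [−2, 5]] = [[−3261, 9975], [−1330, 4054]].

[[−3261, 9975], [−1330, 4054]]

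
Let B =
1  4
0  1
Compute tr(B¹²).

2

B = I + N where N = [[0, 4], [0, 0]] is strictly upper-triangular, so N² = 0.
(I + N)¹² = I + 12·N = [[1, 48], [0, 1]].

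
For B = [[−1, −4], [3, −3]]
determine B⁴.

[[−71, −224], [168, −183]]

B² = [[−11, 16], [−12, −3]]
B³ = [[59, −4], [3, 57]]
B⁴ = [[−71, −224], [168, −183]]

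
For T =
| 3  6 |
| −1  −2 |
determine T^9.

T² = T (a projection; rank 1, trace 1), so T^9 = T.

[[3, 6], [−1, −2]]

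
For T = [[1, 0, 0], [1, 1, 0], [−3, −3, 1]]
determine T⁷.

T = I + N where N = [[0, 0, 0], [1, 0, 0], [−3, −3, 0]] is strictly lower-triangular, so N³ = 0.
(I + N)⁷ = I + 7·N + 21·N² = [[1, 0, 0], [7, 1, 0], [−84, −21, 1]].

[[1, 0, 0], [7, 1, 0], [−84, −21, 1]]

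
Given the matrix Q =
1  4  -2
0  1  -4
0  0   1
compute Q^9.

Q = I + N where N = [[0, 4, -2], [0, 0, -4], [0, 0, 0]] is strictly upper-triangular, so N^3 = 0.
(I + N)^9 = I + 9·N + 36·N^2 = [[1, 36, -594], [0, 1, -36], [0, 0, 1]].

[[1, 36, -594], [0, 1, -36], [0, 0, 1]]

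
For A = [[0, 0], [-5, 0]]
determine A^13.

A is strictly triangular, hence nilpotent: A^2 = 0, so A^13 = 0.

[[0, 0], [0, 0]]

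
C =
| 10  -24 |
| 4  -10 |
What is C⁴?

[[16, 0], [0, 16]]

tr C = 0 and det C = -4, so the characteristic polynomial is λ² − (0)λ + (-4) with roots 2 and -2.
Eigenvectors give P = [[3, -2], [1, -1]] with P⁻¹ = [[1, -2], [1, -3]], and C = P·diag(2, -2)·P⁻¹.
Then C⁴ = P·diag(16, 16)·P⁻¹ = [[48, -32], [16, -16]] · [[1, -2], [1, -3]] = [[16, 0], [0, 16]].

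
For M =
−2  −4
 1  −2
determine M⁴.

[[−64, 0], [0, −64]]

M² = [[0, 16], [−4, 0]]
M³ = [[16, −32], [8, 16]]
M⁴ = [[−64, 0], [0, −64]]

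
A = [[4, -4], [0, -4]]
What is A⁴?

A² = [[16, 0], [0, 16]]
A³ = [[64, -64], [0, -64]]
A⁴ = [[256, 0], [0, 256]]

[[256, 0], [0, 256]]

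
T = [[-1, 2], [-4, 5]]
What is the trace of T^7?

tr T = 4 and det T = 3, so the characteristic polynomial is λ² − (4)λ + (3) with roots 3 and 1.
Eigenvectors give P = [[-1, 1], [-2, 1]] with P⁻¹ = [[1, -1], [2, -1]], and T = P·diag(3, 1)·P⁻¹.
Then T^7 = P·diag(2187, 1)·P⁻¹ = [[-2187, 1], [-4374, 1]] · [[1, -1], [2, -1]] = [[-2185, 2186], [-4372, 4373]].

2188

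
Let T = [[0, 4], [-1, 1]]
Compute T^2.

[[-4, 4], [-1, -3]]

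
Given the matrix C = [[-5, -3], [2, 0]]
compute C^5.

tr C = -5 and det C = 6, so the characteristic polynomial is λ² − (-5)λ + (6) with roots -2 and -3.
Eigenvectors give P = [[-1, 3], [1, -2]] with P⁻¹ = [[2, 3], [1, 1]], and C = P·diag(-2, -3)·P⁻¹.
Then C^5 = P·diag(-32, -243)·P⁻¹ = [[32, -729], [-32, 486]] · [[2, 3], [1, 1]] = [[-665, -633], [422, 390]].

[[-665, -633], [422, 390]]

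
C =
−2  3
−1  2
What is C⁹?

[[−2, 3], [−1, 2]]

C² = I (check: tr C = 0 and det C = −1), so C⁹ = C since 9 is odd.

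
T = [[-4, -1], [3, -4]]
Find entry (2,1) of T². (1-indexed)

-24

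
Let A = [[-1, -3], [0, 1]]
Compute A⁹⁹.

[[-1, -3], [0, 1]]

A² = I (check: tr A = 0 and det A = -1), so A⁹⁹ = A since 99 is odd.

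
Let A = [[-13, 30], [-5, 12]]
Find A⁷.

[[-6817, 13890], [-2315, 4758]]

tr A = -1 and det A = -6, so the characteristic polynomial is λ² − (-1)λ + (-6) with roots 2 and -3.
Eigenvectors give P = [[-2, 3], [-1, 1]] with P⁻¹ = [[1, -3], [1, -2]], and A = P·diag(2, -3)·P⁻¹.
Then A⁷ = P·diag(128, -2187)·P⁻¹ = [[-256, -6561], [-128, -2187]] · [[1, -3], [1, -2]] = [[-6817, 13890], [-2315, 4758]].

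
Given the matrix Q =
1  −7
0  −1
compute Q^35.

[[1, −7], [0, −1]]

Q² = I (check: tr Q = 0 and det Q = −1), so Q^35 = Q since 35 is odd.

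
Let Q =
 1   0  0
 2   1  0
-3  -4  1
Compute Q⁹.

Q = I + N where N = [[0, 0, 0], [2, 0, 0], [-3, -4, 0]] is strictly lower-triangular, so N³ = 0.
(I + N)⁹ = I + 9·N + 36·N² = [[1, 0, 0], [18, 1, 0], [-315, -36, 1]].

[[1, 0, 0], [18, 1, 0], [-315, -36, 1]]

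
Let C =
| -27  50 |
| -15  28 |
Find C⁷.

[[-11703, 23150], [-6945, 13762]]

tr C = 1 and det C = -6, so the characteristic polynomial is λ² − (1)λ + (-6) with roots 3 and -2.
Eigenvectors give P = [[5, 2], [3, 1]] with P⁻¹ = [[-1, 2], [3, -5]], and C = P·diag(3, -2)·P⁻¹.
Then C⁷ = P·diag(2187, -128)·P⁻¹ = [[10935, -256], [6561, -128]] · [[-1, 2], [3, -5]] = [[-11703, 23150], [-6945, 13762]].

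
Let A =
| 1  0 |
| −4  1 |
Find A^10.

A = I + N where N = [[0, 0], [−4, 0]] is strictly lower-triangular, so N^2 = 0.
(I + N)^10 = I + 10·N = [[1, 0], [−40, 1]].

[[1, 0], [−40, 1]]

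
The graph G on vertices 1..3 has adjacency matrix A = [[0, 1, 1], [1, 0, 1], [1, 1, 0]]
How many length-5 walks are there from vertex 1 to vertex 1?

10

The number of length-5 walks from vertex 1 to vertex 1 is entry (1,1) of A⁵, where A is the adjacency matrix.
A² = [[2, 1, 1], [1, 2, 1], [1, 1, 2]]
A³ = [[2, 3, 3], [3, 2, 3], [3, 3, 2]]
A⁴ = [[6, 5, 5], [5, 6, 5], [5, 5, 6]]
A⁵ = [[10, 11, 11], [11, 10, 11], [11, 11, 10]]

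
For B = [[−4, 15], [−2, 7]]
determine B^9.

[[−2554, 7665], [−1022, 3067]]

tr B = 3 and det B = 2, so the characteristic polynomial is λ² − (3)λ + (2) with roots 1 and 2.
Eigenvectors give P = [[−3, 5], [−1, 2]] with P⁻¹ = [[−2, 5], [−1, 3]], and B = P·diag(1, 2)·P⁻¹.
Then B^9 = P·diag(1, 512)·P⁻¹ = [[−3, 2560], [−1, 1024]] · [[−2, 5], [−1, 3]] = [[−2554, 7665], [−1022, 3067]].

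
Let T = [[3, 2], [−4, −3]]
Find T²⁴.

[[1, 0], [0, 1]]

T² = I (check: tr T = 0 and det T = −1), so T²⁴ = I since 24 is even.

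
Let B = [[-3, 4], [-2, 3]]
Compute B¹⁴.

[[1, 0], [0, 1]]

B² = I (check: tr B = 0 and det B = -1), so B¹⁴ = I since 14 is even.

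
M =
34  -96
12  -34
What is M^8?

tr M = 0 and det M = -4, so the characteristic polynomial is λ² − (0)λ + (-4) with roots 2 and -2.
Eigenvectors give P = [[3, -8], [1, -3]] with P⁻¹ = [[3, -8], [1, -3]], and M = P·diag(2, -2)·P⁻¹.
Then M^8 = P·diag(256, 256)·P⁻¹ = [[768, -2048], [256, -768]] · [[3, -8], [1, -3]] = [[256, 0], [0, 256]].

[[256, 0], [0, 256]]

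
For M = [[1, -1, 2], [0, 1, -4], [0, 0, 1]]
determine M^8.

M = I + N where N = [[0, -1, 2], [0, 0, -4], [0, 0, 0]] is strictly upper-triangular, so N^3 = 0.
(I + N)^8 = I + 8·N + 28·N^2 = [[1, -8, 128], [0, 1, -32], [0, 0, 1]].

[[1, -8, 128], [0, 1, -32], [0, 0, 1]]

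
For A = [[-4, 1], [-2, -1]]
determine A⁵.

tr A = -5 and det A = 6, so the characteristic polynomial is λ² − (-5)λ + (6) with roots -2 and -3.
Eigenvectors give P = [[-1, 1], [-2, 1]] with P⁻¹ = [[1, -1], [2, -1]], and A = P·diag(-2, -3)·P⁻¹.
Then A⁵ = P·diag(-32, -243)·P⁻¹ = [[32, -243], [64, -243]] · [[1, -1], [2, -1]] = [[-454, 211], [-422, 179]].

[[-454, 211], [-422, 179]]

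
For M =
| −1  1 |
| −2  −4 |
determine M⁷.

tr M = −5 and det M = 6, so the characteristic polynomial is λ² − (−5)λ + (6) with roots −3 and −2.
Eigenvectors give P = [[−1, −1], [2, 1]] with P⁻¹ = [[1, 1], [−2, −1]], and M = P·diag(−3, −2)·P⁻¹.
Then M⁷ = P·diag(−2187, −128)·P⁻¹ = [[2187, 128], [−4374, −128]] · [[1, 1], [−2, −1]] = [[1931, 2059], [−4118, −4246]].

[[1931, 2059], [−4118, −4246]]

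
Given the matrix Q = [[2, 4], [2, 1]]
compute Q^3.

Q^2 = [[12, 12], [6, 9]]
Q^3 = [[48, 60], [30, 33]]

[[48, 60], [30, 33]]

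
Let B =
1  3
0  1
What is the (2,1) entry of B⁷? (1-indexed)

B = I + N where N = [[0, 3], [0, 0]] is strictly upper-triangular, so N² = 0.
(I + N)⁷ = I + 7·N = [[1, 21], [0, 1]].

0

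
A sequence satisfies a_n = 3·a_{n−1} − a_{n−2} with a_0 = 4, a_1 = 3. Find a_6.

With companion matrix M = [[3, −1], [1, 0]], [a_n, a_{n−1}]ᵀ = M·[a_{n−1}, a_{n−2}]ᵀ, so [a_6, a_5]ᵀ = M⁵·[a_1, a_0]ᵀ.
M⁵ = [[144, −55], [55, −21]], giving [a_6, a_5]ᵀ = [[212], [81]].

212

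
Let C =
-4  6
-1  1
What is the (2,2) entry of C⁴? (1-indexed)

tr C = -3 and det C = 2, so the characteristic polynomial is λ² − (-3)λ + (2) with roots -2 and -1.
Eigenvectors give P = [[-3, -2], [-1, -1]] with P⁻¹ = [[-1, 2], [1, -3]], and C = P·diag(-2, -1)·P⁻¹.
Then C⁴ = P·diag(16, 1)·P⁻¹ = [[-48, -2], [-16, -1]] · [[-1, 2], [1, -3]] = [[46, -90], [15, -29]].

-29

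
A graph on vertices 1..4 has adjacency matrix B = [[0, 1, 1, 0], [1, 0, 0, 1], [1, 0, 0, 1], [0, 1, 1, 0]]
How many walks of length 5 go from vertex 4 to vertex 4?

0

The number of length-5 walks from vertex 4 to vertex 4 is entry (4,4) of B⁵, where B is the adjacency matrix.
B² = [[2, 0, 0, 2], [0, 2, 2, 0], [0, 2, 2, 0], [2, 0, 0, 2]]
B³ = [[0, 4, 4, 0], [4, 0, 0, 4], [4, 0, 0, 4], [0, 4, 4, 0]]
B⁴ = [[8, 0, 0, 8], [0, 8, 8, 0], [0, 8, 8, 0], [8, 0, 0, 8]]
B⁵ = [[0, 16, 16, 0], [16, 0, 0, 16], [16, 0, 0, 16], [0, 16, 16, 0]]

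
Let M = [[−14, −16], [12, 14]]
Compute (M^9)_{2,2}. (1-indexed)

tr M = 0 and det M = −4, so the characteristic polynomial is λ² − (0)λ + (−4) with roots −2 and 2.
Eigenvectors give P = [[−4, −1], [3, 1]] with P⁻¹ = [[−1, −1], [3, 4]], and M = P·diag(−2, 2)·P⁻¹.
Then M^9 = P·diag(−512, 512)·P⁻¹ = [[2048, −512], [−1536, 512]] · [[−1, −1], [3, 4]] = [[−3584, −4096], [3072, 3584]].

3584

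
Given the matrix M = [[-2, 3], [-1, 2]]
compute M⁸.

M² = I (check: tr M = 0 and det M = -1), so M⁸ = I since 8 is even.

[[1, 0], [0, 1]]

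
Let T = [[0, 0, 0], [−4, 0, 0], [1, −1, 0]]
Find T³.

T is strictly triangular, hence nilpotent: T³ = 0, so T³ = 0.

[[0, 0, 0], [0, 0, 0], [0, 0, 0]]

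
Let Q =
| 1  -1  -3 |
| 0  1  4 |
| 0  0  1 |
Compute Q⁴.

Q = I + N where N = [[0, -1, -3], [0, 0, 4], [0, 0, 0]] is strictly upper-triangular, so N³ = 0.
(I + N)⁴ = I + 4·N + 6·N² = [[1, -4, -36], [0, 1, 16], [0, 0, 1]].

[[1, -4, -36], [0, 1, 16], [0, 0, 1]]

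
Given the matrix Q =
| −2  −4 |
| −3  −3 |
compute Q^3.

[[−92, −124], [−93, −123]]

Q^2 = [[16, 20], [15, 21]]
Q^3 = [[−92, −124], [−93, −123]]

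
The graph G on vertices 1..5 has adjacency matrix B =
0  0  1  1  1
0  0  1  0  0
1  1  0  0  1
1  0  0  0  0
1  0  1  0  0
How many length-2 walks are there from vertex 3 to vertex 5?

The number of length-2 walks from vertex 3 to vertex 5 is entry (3,5) of B^2, where B is the adjacency matrix.
B^2 = [[3, 1, 1, 0, 1], [1, 1, 0, 0, 1], [1, 0, 3, 1, 1], [0, 0, 1, 1, 1], [1, 1, 1, 1, 2]]

1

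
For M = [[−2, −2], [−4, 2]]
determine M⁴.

M² = [[12, 0], [0, 12]]
M³ = [[−24, −24], [−48, 24]]
M⁴ = [[144, 0], [0, 144]]

[[144, 0], [0, 144]]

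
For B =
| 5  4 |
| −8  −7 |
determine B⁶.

tr B = −2 and det B = −3, so the characteristic polynomial is λ² − (−2)λ + (−3) with roots 1 and −3.
Eigenvectors give P = [[−1, −1], [1, 2]] with P⁻¹ = [[−2, −1], [1, 1]], and B = P·diag(1, −3)·P⁻¹.
Then B⁶ = P·diag(1, 729)·P⁻¹ = [[−1, −729], [1, 1458]] · [[−2, −1], [1, 1]] = [[−727, −728], [1456, 1457]].

[[−727, −728], [1456, 1457]]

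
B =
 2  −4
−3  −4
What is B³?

B² = [[16, 8], [6, 28]]
B³ = [[8, −96], [−72, −136]]

[[8, −96], [−72, −136]]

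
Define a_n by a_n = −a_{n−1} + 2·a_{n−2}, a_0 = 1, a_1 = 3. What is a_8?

With companion matrix A = [[−1, 2], [1, 0]], [a_n, a_{n−1}]ᵀ = A·[a_{n−1}, a_{n−2}]ᵀ, so [a_8, a_7]ᵀ = A⁷·[a_1, a_0]ᵀ.
A⁷ = [[−85, 86], [43, −42]], giving [a_8, a_7]ᵀ = [[−169], [87]].

−169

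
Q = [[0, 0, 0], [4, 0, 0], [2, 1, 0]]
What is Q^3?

Q is strictly triangular, hence nilpotent: Q^3 = 0, so Q^3 = 0.

[[0, 0, 0], [0, 0, 0], [0, 0, 0]]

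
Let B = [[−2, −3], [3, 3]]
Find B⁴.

[[16, 15], [−15, −9]]

B² = [[−5, −3], [3, 0]]
B³ = [[1, 6], [−6, −9]]
B⁴ = [[16, 15], [−15, −9]]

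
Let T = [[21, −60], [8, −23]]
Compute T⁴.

tr T = −2 and det T = −3, so the characteristic polynomial is λ² − (−2)λ + (−3) with roots −3 and 1.
Eigenvectors give P = [[5, 3], [2, 1]] with P⁻¹ = [[−1, 3], [2, −5]], and T = P·diag(−3, 1)·P⁻¹.
Then T⁴ = P·diag(81, 1)·P⁻¹ = [[405, 3], [162, 1]] · [[−1, 3], [2, −5]] = [[−399, 1200], [−160, 481]].

[[−399, 1200], [−160, 481]]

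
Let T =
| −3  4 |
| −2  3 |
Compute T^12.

[[1, 0], [0, 1]]

T² = I (check: tr T = 0 and det T = −1), so T^12 = I since 12 is even.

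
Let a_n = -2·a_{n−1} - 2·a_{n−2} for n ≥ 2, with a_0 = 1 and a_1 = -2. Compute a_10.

32

With companion matrix A = [[-2, -2], [1, 0]], [a_n, a_{n−1}]ᵀ = A·[a_{n−1}, a_{n−2}]ᵀ, so [a_10, a_9]ᵀ = A⁹·[a_1, a_0]ᵀ.
A⁹ = [[-32, -32], [16, 0]], giving [a_10, a_9]ᵀ = [[32], [-32]].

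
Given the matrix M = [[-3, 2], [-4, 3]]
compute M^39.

M² = I (check: tr M = 0 and det M = -1), so M^39 = M since 39 is odd.

[[-3, 2], [-4, 3]]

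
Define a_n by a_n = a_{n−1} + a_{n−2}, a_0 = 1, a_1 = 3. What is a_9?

With companion matrix Q = [[1, 1], [1, 0]], [a_n, a_{n−1}]ᵀ = Q·[a_{n−1}, a_{n−2}]ᵀ, so [a_9, a_8]ᵀ = Q⁸·[a_1, a_0]ᵀ.
Q⁸ = [[34, 21], [21, 13]], giving [a_9, a_8]ᵀ = [[123], [76]].

123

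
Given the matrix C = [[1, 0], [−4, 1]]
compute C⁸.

[[1, 0], [−32, 1]]

C = I + N where N = [[0, 0], [−4, 0]] is strictly lower-triangular, so N² = 0.
(I + N)⁸ = I + 8·N = [[1, 0], [−32, 1]].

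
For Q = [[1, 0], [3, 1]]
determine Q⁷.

[[1, 0], [21, 1]]

Q = I + N where N = [[0, 0], [3, 0]] is strictly lower-triangular, so N² = 0.
(I + N)⁷ = I + 7·N = [[1, 0], [21, 1]].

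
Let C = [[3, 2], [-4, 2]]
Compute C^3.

[[-37, 22], [-44, -48]]

C^2 = [[1, 10], [-20, -4]]
C^3 = [[-37, 22], [-44, -48]]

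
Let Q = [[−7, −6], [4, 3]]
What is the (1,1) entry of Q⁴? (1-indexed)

241

tr Q = −4 and det Q = 3, so the characteristic polynomial is λ² − (−4)λ + (3) with roots −3 and −1.
Eigenvectors give P = [[3, −1], [−2, 1]] with P⁻¹ = [[1, 1], [2, 3]], and Q = P·diag(−3, −1)·P⁻¹.
Then Q⁴ = P·diag(81, 1)·P⁻¹ = [[243, −1], [−162, 1]] · [[1, 1], [2, 3]] = [[241, 240], [−160, −159]].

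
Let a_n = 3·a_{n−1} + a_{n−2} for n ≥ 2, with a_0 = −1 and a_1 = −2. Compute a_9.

−29867

With companion matrix T = [[3, 1], [1, 0]], [a_n, a_{n−1}]ᵀ = T·[a_{n−1}, a_{n−2}]ᵀ, so [a_9, a_8]ᵀ = T⁸·[a_1, a_0]ᵀ.
T⁸ = [[12970, 3927], [3927, 1189]], giving [a_9, a_8]ᵀ = [[−29867], [−9043]].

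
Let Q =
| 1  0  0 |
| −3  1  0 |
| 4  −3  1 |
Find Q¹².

[[1, 0, 0], [−36, 1, 0], [642, −36, 1]]

Q = I + N where N = [[0, 0, 0], [−3, 0, 0], [4, −3, 0]] is strictly lower-triangular, so N³ = 0.
(I + N)¹² = I + 12·N + 66·N² = [[1, 0, 0], [−36, 1, 0], [642, −36, 1]].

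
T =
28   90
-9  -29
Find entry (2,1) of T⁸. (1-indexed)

tr T = -1 and det T = -2, so the characteristic polynomial is λ² − (-1)λ + (-2) with roots -2 and 1.
Eigenvectors give P = [[-3, 10], [1, -3]] with P⁻¹ = [[3, 10], [1, 3]], and T = P·diag(-2, 1)·P⁻¹.
Then T⁸ = P·diag(256, 1)·P⁻¹ = [[-768, 10], [256, -3]] · [[3, 10], [1, 3]] = [[-2294, -7650], [765, 2551]].

765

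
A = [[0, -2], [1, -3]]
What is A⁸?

tr A = -3 and det A = 2, so the characteristic polynomial is λ² − (-3)λ + (2) with roots -1 and -2.
Eigenvectors give P = [[2, 1], [1, 1]] with P⁻¹ = [[1, -1], [-1, 2]], and A = P·diag(-1, -2)·P⁻¹.
Then A⁸ = P·diag(1, 256)·P⁻¹ = [[2, 256], [1, 256]] · [[1, -1], [-1, 2]] = [[-254, 510], [-255, 511]].

[[-254, 510], [-255, 511]]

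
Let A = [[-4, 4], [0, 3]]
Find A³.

[[-64, 52], [0, 27]]

A² = [[16, -4], [0, 9]]
A³ = [[-64, 52], [0, 27]]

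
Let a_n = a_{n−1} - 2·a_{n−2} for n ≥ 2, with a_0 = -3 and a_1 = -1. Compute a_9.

With companion matrix M = [[1, -2], [1, 0]], [a_n, a_{n−1}]ᵀ = M·[a_{n−1}, a_{n−2}]ᵀ, so [a_9, a_8]ᵀ = M^8·[a_1, a_0]ᵀ.
M^8 = [[-17, 6], [-3, -14]], giving [a_9, a_8]ᵀ = [[-1], [45]].

-1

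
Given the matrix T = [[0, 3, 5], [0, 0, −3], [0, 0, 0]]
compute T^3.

[[0, 0, 0], [0, 0, 0], [0, 0, 0]]

T is strictly triangular, hence nilpotent: T^3 = 0, so T^3 = 0.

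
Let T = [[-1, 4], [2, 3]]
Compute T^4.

[[113, 208], [104, 321]]

T^2 = [[9, 8], [4, 17]]
T^3 = [[7, 60], [30, 67]]
T^4 = [[113, 208], [104, 321]]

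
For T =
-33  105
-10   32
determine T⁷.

tr T = -1 and det T = -6, so the characteristic polynomial is λ² − (-1)λ + (-6) with roots -3 and 2.
Eigenvectors give P = [[-7, -3], [-2, -1]] with P⁻¹ = [[-1, 3], [2, -7]], and T = P·diag(-3, 2)·P⁻¹.
Then T⁷ = P·diag(-2187, 128)·P⁻¹ = [[15309, -384], [4374, -128]] · [[-1, 3], [2, -7]] = [[-16077, 48615], [-4630, 14018]].

[[-16077, 48615], [-4630, 14018]]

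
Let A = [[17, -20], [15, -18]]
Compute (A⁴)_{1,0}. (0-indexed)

-195

tr A = -1 and det A = -6, so the characteristic polynomial is λ² − (-1)λ + (-6) with roots -3 and 2.
Eigenvectors give P = [[1, -4], [1, -3]] with P⁻¹ = [[-3, 4], [-1, 1]], and A = P·diag(-3, 2)·P⁻¹.
Then A⁴ = P·diag(81, 16)·P⁻¹ = [[81, -64], [81, -48]] · [[-3, 4], [-1, 1]] = [[-179, 260], [-195, 276]].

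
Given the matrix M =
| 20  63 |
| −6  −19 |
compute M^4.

tr M = 1 and det M = −2, so the characteristic polynomial is λ² − (1)λ + (−2) with roots 2 and −1.
Eigenvectors give P = [[7, −3], [−2, 1]] with P⁻¹ = [[1, 3], [2, 7]], and M = P·diag(2, −1)·P⁻¹.
Then M^4 = P·diag(16, 1)·P⁻¹ = [[112, −3], [−32, 1]] · [[1, 3], [2, 7]] = [[106, 315], [−30, −89]].

[[106, 315], [−30, −89]]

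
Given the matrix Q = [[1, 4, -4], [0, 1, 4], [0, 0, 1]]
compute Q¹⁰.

[[1, 40, 680], [0, 1, 40], [0, 0, 1]]

Q = I + N where N = [[0, 4, -4], [0, 0, 4], [0, 0, 0]] is strictly upper-triangular, so N³ = 0.
(I + N)¹⁰ = I + 10·N + 45·N² = [[1, 40, 680], [0, 1, 40], [0, 0, 1]].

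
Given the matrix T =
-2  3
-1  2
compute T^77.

T² = I (check: tr T = 0 and det T = -1), so T^77 = T since 77 is odd.

[[-2, 3], [-1, 2]]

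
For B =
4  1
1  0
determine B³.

[[72, 17], [17, 4]]

B² = [[17, 4], [4, 1]]
B³ = [[72, 17], [17, 4]]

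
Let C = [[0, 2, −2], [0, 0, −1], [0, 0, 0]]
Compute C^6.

C is strictly triangular, hence nilpotent: C^3 = 0, so C^6 = 0.

[[0, 0, 0], [0, 0, 0], [0, 0, 0]]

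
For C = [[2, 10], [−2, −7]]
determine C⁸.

[[−24964, −63050], [12610, 31781]]

tr C = −5 and det C = 6, so the characteristic polynomial is λ² − (−5)λ + (6) with roots −2 and −3.
Eigenvectors give P = [[5, 2], [−2, −1]] with P⁻¹ = [[1, 2], [−2, −5]], and C = P·diag(−2, −3)·P⁻¹.
Then C⁸ = P·diag(256, 6561)·P⁻¹ = [[1280, 13122], [−512, −6561]] · [[1, 2], [−2, −5]] = [[−24964, −63050], [12610, 31781]].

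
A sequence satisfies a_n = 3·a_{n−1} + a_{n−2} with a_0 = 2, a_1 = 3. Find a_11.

With companion matrix B = [[3, 1], [1, 0]], [a_n, a_{n−1}]ᵀ = B·[a_{n−1}, a_{n−2}]ᵀ, so [a_11, a_10]ᵀ = B¹⁰·[a_1, a_0]ᵀ.
B¹⁰ = [[141481, 42837], [42837, 12970]], giving [a_11, a_10]ᵀ = [[510117], [154451]].

510117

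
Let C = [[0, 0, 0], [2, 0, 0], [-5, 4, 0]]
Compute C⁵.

[[0, 0, 0], [0, 0, 0], [0, 0, 0]]

C is strictly triangular, hence nilpotent: C³ = 0, so C⁵ = 0.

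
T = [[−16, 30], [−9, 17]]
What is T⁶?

tr T = 1 and det T = −2, so the characteristic polynomial is λ² − (1)λ + (−2) with roots −1 and 2.
Eigenvectors give P = [[−2, −5], [−1, −3]] with P⁻¹ = [[−3, 5], [1, −2]], and T = P·diag(−1, 2)·P⁻¹.
Then T⁶ = P·diag(1, 64)·P⁻¹ = [[−2, −320], [−1, −192]] · [[−3, 5], [1, −2]] = [[−314, 630], [−189, 379]].

[[−314, 630], [−189, 379]]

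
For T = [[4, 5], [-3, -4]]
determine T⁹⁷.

T² = I (check: tr T = 0 and det T = -1), so T⁹⁷ = T since 97 is odd.

[[4, 5], [-3, -4]]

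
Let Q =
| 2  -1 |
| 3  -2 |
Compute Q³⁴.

Q² = I (check: tr Q = 0 and det Q = -1), so Q³⁴ = I since 34 is even.

[[1, 0], [0, 1]]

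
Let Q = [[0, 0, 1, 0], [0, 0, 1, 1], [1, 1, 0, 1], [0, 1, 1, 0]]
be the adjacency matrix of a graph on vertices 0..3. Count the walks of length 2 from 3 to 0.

The number of length-2 walks from vertex 3 to vertex 0 is entry (3,0) of Q^2, where Q is the adjacency matrix.
Q^2 = [[1, 1, 0, 1], [1, 2, 1, 1], [0, 1, 3, 1], [1, 1, 1, 2]]

1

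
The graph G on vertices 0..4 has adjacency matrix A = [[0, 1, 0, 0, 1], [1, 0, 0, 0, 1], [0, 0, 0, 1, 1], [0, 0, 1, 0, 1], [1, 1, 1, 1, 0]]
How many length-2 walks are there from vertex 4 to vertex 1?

The number of length-2 walks from vertex 4 to vertex 1 is entry (4,1) of A², where A is the adjacency matrix.
A² = [[2, 1, 1, 1, 1], [1, 2, 1, 1, 1], [1, 1, 2, 1, 1], [1, 1, 1, 2, 1], [1, 1, 1, 1, 4]]

1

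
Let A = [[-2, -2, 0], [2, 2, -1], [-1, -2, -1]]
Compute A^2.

[[0, 0, 2], [1, 2, -1], [-1, 0, 3]]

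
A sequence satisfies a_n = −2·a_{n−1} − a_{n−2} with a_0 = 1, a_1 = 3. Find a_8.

−31

With companion matrix T = [[−2, −1], [1, 0]], [a_n, a_{n−1}]ᵀ = T·[a_{n−1}, a_{n−2}]ᵀ, so [a_8, a_7]ᵀ = T^7·[a_1, a_0]ᵀ.
T^7 = [[−8, −7], [7, 6]], giving [a_8, a_7]ᵀ = [[−31], [27]].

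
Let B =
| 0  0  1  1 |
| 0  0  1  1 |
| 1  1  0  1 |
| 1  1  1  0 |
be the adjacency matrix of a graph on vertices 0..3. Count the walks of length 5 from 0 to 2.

29

The number of length-5 walks from vertex 0 to vertex 2 is entry (0,2) of B⁵, where B is the adjacency matrix.
B² = [[2, 2, 1, 1], [2, 2, 1, 1], [1, 1, 3, 2], [1, 1, 2, 3]]
B³ = [[2, 2, 5, 5], [2, 2, 5, 5], [5, 5, 4, 5], [5, 5, 5, 4]]
B⁴ = [[10, 10, 9, 9], [10, 10, 9, 9], [9, 9, 15, 14], [9, 9, 14, 15]]
B⁵ = [[18, 18, 29, 29], [18, 18, 29, 29], [29, 29, 32, 33], [29, 29, 33, 32]]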